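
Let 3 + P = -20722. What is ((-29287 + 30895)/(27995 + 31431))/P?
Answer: -804/615801925 ≈ -1.3056e-6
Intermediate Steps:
P = -20725 (P = -3 - 20722 = -20725)
((-29287 + 30895)/(27995 + 31431))/P = ((-29287 + 30895)/(27995 + 31431))/(-20725) = (1608/59426)*(-1/20725) = (1608*(1/59426))*(-1/20725) = (804/29713)*(-1/20725) = -804/615801925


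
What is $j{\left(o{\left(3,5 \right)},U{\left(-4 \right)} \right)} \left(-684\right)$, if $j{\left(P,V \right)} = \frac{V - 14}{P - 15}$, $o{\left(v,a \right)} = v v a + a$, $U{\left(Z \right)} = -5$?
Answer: $\frac{12996}{35} \approx 371.31$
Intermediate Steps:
$o{\left(v,a \right)} = a + a v^{2}$ ($o{\left(v,a \right)} = v^{2} a + a = a v^{2} + a = a + a v^{2}$)
$j{\left(P,V \right)} = \frac{-14 + V}{-15 + P}$
$j{\left(o{\left(3,5 \right)},U{\left(-4 \right)} \right)} \left(-684\right) = \frac{-14 - 5}{-15 + 5 \left(1 + 3^{2}\right)} \left(-684\right) = \frac{1}{-15 + 5 \left(1 + 9\right)} \left(-19\right) \left(-684\right) = \frac{1}{-15 + 5 \cdot 10} \left(-19\right) \left(-684\right) = \frac{1}{-15 + 50} \left(-19\right) \left(-684\right) = \frac{1}{35} \left(-19\right) \left(-684\right) = \left(- \frac{19}{35}\right) \left(-684\right) = \frac{12996}{35}$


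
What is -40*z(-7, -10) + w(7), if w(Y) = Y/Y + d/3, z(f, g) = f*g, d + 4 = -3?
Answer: -8404/3 ≈ -2801.3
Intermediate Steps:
d = -7 (d = -4 - 3 = -7)
w(Y) = -4/3 (w(Y) = Y/Y - 7/3 = 1 - 7*⅓ = 1 - 7/3 = -4/3)
-40*z(-7, -10) + w(7) = -(-280)*(-10) - 4/3 = -40*70 - 4/3 = -2800 - 4/3 = -8404/3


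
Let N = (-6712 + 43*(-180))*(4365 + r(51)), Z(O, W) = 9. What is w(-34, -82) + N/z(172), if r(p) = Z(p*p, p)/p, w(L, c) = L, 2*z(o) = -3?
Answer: 714968766/17 ≈ 4.2057e+7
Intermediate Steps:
z(o) = -3/2 (z(o) = (½)*(-3) = -3/2)
r(p) = 9/p
N = -1072454016/17 (N = (-6712 + 43*(-180))*(4365 + 9/51) = (-6712 - 7740)*(4365 + 9*(1/51)) = -14452*(4365 + 3/17) = -14452*74208/17 = -1072454016/17 ≈ -6.3086e+7)
w(-34, -82) + N/z(172) = -34 - 1072454016/(17*(-3/2)) = -34 - 1072454016/17*(-⅔) = -34 + 714969344/17 = 714968766/17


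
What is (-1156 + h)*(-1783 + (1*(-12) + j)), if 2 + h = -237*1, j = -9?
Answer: 2516580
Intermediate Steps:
h = -239 (h = -2 - 237*1 = -2 - 237 = -239)
(-1156 + h)*(-1783 + (1*(-12) + j)) = (-1156 - 239)*(-1783 + (1*(-12) - 9)) = -1395*(-1783 + (-12 - 9)) = -1395*(-1783 - 21) = -1395*(-1804) = 2516580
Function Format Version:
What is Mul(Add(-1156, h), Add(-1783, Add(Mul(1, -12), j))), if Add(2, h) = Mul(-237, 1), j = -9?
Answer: 2516580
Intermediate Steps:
h = -239 (h = Add(-2, Mul(-237, 1)) = Add(-2, -237) = -239)
Mul(Add(-1156, h), Add(-1783, Add(Mul(1, -12), j))) = Mul(Add(-1156, -239), Add(-1783, Add(Mul(1, -12), -9))) = Mul(-1395, Add(-1783, Add(-12, -9))) = Mul(-1395, Add(-1783, -21)) = Mul(-1395, -1804) = 2516580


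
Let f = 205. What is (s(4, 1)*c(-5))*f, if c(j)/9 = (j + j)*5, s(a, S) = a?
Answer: -369000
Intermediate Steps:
c(j) = 90*j (c(j) = 9*((j + j)*5) = 9*((2*j)*5) = 9*(10*j) = 90*j)
(s(4, 1)*c(-5))*f = (4*(90*(-5)))*205 = (4*(-450))*205 = -1800*205 = -369000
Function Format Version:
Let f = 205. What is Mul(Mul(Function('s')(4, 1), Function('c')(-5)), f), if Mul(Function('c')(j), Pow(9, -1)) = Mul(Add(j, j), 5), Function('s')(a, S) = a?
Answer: -369000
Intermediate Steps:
Function('c')(j) = Mul(90, j) (Function('c')(j) = Mul(9, Mul(Add(j, j), 5)) = Mul(9, Mul(Mul(2, j), 5)) = Mul(9, Mul(10, j)) = Mul(90, j))
Mul(Mul(Function('s')(4, 1), Function('c')(-5)), f) = Mul(Mul(4, Mul(90, -5)), 205) = Mul(Mul(4, -450), 205) = Mul(-1800, 205) = -369000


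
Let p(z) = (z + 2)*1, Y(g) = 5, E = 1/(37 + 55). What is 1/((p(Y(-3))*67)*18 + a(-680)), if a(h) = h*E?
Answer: 23/193996 ≈ 0.00011856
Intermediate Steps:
E = 1/92 ≈ 0.010870
p(z) = 2 + z (p(z) = (2 + z)*1 = 2 + z)
a(h) = h/92 (a(h) = h*(1/92) = h/92)
1/((p(Y(-3))*67)*18 + a(-680)) = 1/(((2 + 5)*67)*18 + (1/92)*(-680)) = 1/((7*67)*18 - 170/23) = 1/(469*18 - 170/23) = 1/(8442 - 170/23) = 1/(193996/23) = 23/193996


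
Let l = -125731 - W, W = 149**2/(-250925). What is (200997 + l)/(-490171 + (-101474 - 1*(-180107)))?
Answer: -18886143251/103265172650 ≈ -0.18289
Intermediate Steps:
W = -22201/250925 (W = 22201*(-1/250925) = -22201/250925 ≈ -0.088477)
l = -31549028974/250925 (l = -125731 - 1*(-22201/250925) = -125731 + 22201/250925 = -31549028974/250925 ≈ -1.2573e+5)
(200997 + l)/(-490171 + (-101474 - 1*(-180107))) = (200997 - 31549028974/250925)/(-490171 + (-101474 - 1*(-180107))) = 18886143251/(250925*(-490171 + (-101474 + 180107))) = 18886143251/(250925*(-490171 + 78633)) = (18886143251/250925)/(-411538) = (18886143251/250925)*(-1/411538) = -18886143251/103265172650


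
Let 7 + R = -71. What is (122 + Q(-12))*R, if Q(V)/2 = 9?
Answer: -10920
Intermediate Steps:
R = -78 (R = -7 - 71 = -78)
Q(V) = 18 (Q(V) = 2*9 = 18)
(122 + Q(-12))*R = (122 + 18)*(-78) = 140*(-78) = -10920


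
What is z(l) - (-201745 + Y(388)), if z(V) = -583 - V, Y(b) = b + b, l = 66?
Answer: 200320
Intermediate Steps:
Y(b) = 2*b
z(l) - (-201745 + Y(388)) = (-583 - 1*66) - (-201745 + 2*388) = (-583 - 66) - (-201745 + 776) = -649 - 1*(-200969) = -649 + 200969 = 200320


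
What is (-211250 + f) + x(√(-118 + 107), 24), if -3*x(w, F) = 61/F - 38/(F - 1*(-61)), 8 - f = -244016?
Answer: 200572607/6120 ≈ 32773.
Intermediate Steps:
f = 244024 (f = 8 - 1*(-244016) = 8 + 244016 = 244024)
x(w, F) = -61/(3*F) + 38/(3*(61 + F)) (x(w, F) = -(61/F - 38/(F - 1*(-61)))/3 = -(61/F - 38/(F + 61))/3 = -(61/F - 38/(61 + F))/3 = -(-38/(61 + F) + 61/F)/3 = -61/(3*F) + 38/(3*(61 + F)))
(-211250 + f) + x(√(-118 + 107), 24) = (-211250 + 244024) + (⅓)*(-3721 - 23*24)/(24*(61 + 24)) = 32774 + (⅓)*(1/24)*(-3721 - 552)/85 = 32774 + (⅓)*(1/24)*(1/85)*(-4273) = 32774 - 4273/6120 = 200572607/6120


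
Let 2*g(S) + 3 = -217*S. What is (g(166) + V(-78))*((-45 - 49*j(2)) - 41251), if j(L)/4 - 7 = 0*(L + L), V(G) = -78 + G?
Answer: 775213558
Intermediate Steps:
g(S) = -3/2 - 217*S/2 (g(S) = -3/2 + (-217*S)/2 = -3/2 - 217*S/2)
j(L) = 28 (j(L) = 28 + 4*(0*(L + L)) = 28 + 4*(0*(2*L)) = 28 + 4*0 = 28 + 0 = 28)
(g(166) + V(-78))*((-45 - 49*j(2)) - 41251) = ((-3/2 - 217/2*166) + (-78 - 78))*((-45 - 49*28) - 41251) = ((-3/2 - 18011) - 156)*((-45 - 1372) - 41251) = (-36025/2 - 156)*(-1417 - 41251) = -36337/2*(-42668) = 775213558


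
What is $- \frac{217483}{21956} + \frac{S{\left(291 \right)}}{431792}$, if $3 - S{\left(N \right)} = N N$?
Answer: $- \frac{11970826213}{1185053144} \approx -10.102$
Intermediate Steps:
$S{\left(N \right)} = 3 - N^{2}$ ($S{\left(N \right)} = 3 - N N = 3 - N^{2}$)
$- \frac{217483}{21956} + \frac{S{\left(291 \right)}}{431792} = - \frac{217483}{21956} + \frac{3 - 291^{2}}{431792} = \left(-217483\right) \frac{1}{21956} + \left(3 - 84681\right) \frac{1}{431792} = - \frac{217483}{21956} + \left(3 - 84681\right) \frac{1}{431792} = - \frac{217483}{21956} - \frac{42339}{215896} = - \frac{11970826213}{1185053144}$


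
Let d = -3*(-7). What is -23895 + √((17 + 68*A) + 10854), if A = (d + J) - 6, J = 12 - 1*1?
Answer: -23895 + √12639 ≈ -23783.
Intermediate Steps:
d = 21
J = 11 (J = 12 - 1 = 11)
A = 26 (A = (21 + 11) - 6 = 32 - 6 = 26)
-23895 + √((17 + 68*A) + 10854) = -23895 + √((17 + 68*26) + 10854) = -23895 + √((17 + 1768) + 10854) = -23895 + √(1785 + 10854) = -23895 + √12639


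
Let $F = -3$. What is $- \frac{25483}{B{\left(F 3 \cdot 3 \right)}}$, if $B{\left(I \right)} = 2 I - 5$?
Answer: $\frac{25483}{59} \approx 431.92$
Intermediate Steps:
$B{\left(I \right)} = -5 + 2 I$
$- \frac{25483}{B{\left(F 3 \cdot 3 \right)}} = - \frac{25483}{-5 + 2 \left(-3\right) 3 \cdot 3} = - \frac{25483}{-5 + 2 \left(\left(-9\right) 3\right)} = - \frac{25483}{-5 + 2 \left(-27\right)} = - \frac{25483}{-5 - 54} = - \frac{25483}{-59} = \left(-25483\right) \left(- \frac{1}{59}\right) = \frac{25483}{59}$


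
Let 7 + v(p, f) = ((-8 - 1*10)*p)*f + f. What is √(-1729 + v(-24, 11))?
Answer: √3027 ≈ 55.018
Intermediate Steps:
v(p, f) = -7 + f - 18*f*p (v(p, f) = -7 + (((-8 - 1*10)*p)*f + f) = -7 + (((-8 - 10)*p)*f + f) = -7 + ((-18*p)*f + f) = -7 + (-18*f*p + f) = -7 + (f - 18*f*p) = -7 + f - 18*f*p)
√(-1729 + v(-24, 11)) = √(-1729 + (-7 + 11 - 18*11*(-24))) = √(-1729 + (-7 + 11 + 4752)) = √(-1729 + 4756) = √3027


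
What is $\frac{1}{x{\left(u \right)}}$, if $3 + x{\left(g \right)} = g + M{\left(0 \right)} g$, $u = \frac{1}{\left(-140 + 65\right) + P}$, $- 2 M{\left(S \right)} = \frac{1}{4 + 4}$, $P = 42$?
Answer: $- \frac{176}{533} \approx -0.33021$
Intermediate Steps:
$M{\left(S \right)} = - \frac{1}{16}$ ($M{\left(S \right)} = - \frac{1}{2 \left(4 + 4\right)} = - \frac{1}{2 \cdot 8} = \left(- \frac{1}{2}\right) \frac{1}{8} = - \frac{1}{16}$)
$u = - \frac{1}{33}$ ($u = \frac{1}{\left(-140 + 65\right) + 42} = \frac{1}{-75 + 42} = \frac{1}{-33} = - \frac{1}{33} \approx -0.030303$)
$x{\left(g \right)} = -3 + \frac{15 g}{16}$ ($x{\left(g \right)} = -3 + \left(g - \frac{g}{16}\right) = -3 + \frac{15 g}{16}$)
$\frac{1}{x{\left(u \right)}} = \frac{1}{-3 + \frac{15}{16} \left(- \frac{1}{33}\right)} = \frac{1}{-3 - \frac{5}{176}} = \frac{1}{- \frac{533}{176}} = - \frac{176}{533}$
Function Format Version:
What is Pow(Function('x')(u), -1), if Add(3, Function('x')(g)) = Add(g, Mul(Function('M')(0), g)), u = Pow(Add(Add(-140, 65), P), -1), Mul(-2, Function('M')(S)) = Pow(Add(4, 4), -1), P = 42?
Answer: Rational(-176, 533) ≈ -0.33021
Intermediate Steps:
Function('M')(S) = Rational(-1, 16) (Function('M')(S) = Mul(Rational(-1, 2), Pow(Add(4, 4), -1)) = Mul(Rational(-1, 2), Pow(8, -1)) = Mul(Rational(-1, 2), Rational(1, 8)) = Rational(-1, 16))
u = Rational(-1, 33) (u = Pow(Add(Add(-140, 65), 42), -1) = Pow(Add(-75, 42), -1) = Pow(-33, -1) = Rational(-1, 33) ≈ -0.030303)
Function('x')(g) = Add(-3, Mul(Rational(15, 16), g)) (Function('x')(g) = Add(-3, Add(g, Mul(Rational(-1, 16), g))) = Add(-3, Mul(Rational(15, 16), g)))
Pow(Function('x')(u), -1) = Pow(Add(-3, Mul(Rational(15, 16), Rational(-1, 33))), -1) = Pow(Add(-3, Rational(-5, 176)), -1) = Pow(Rational(-533, 176), -1) = Rational(-176, 533)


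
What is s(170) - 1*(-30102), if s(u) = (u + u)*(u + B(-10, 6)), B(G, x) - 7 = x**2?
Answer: 102522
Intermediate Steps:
B(G, x) = 7 + x**2
s(u) = 2*u*(43 + u) (s(u) = (u + u)*(u + (7 + 6**2)) = (2*u)*(u + (7 + 36)) = (2*u)*(u + 43) = (2*u)*(43 + u) = 2*u*(43 + u))
s(170) - 1*(-30102) = 2*170*(43 + 170) - 1*(-30102) = 2*170*213 + 30102 = 72420 + 30102 = 102522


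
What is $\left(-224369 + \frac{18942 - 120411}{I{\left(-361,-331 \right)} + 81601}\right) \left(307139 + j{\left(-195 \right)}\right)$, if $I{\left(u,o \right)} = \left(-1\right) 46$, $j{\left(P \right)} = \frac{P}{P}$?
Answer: $- \frac{374680398545664}{5437} \approx -6.8913 \cdot 10^{10}$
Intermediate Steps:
$j{\left(P \right)} = 1$
$I{\left(u,o \right)} = -46$
$\left(-224369 + \frac{18942 - 120411}{I{\left(-361,-331 \right)} + 81601}\right) \left(307139 + j{\left(-195 \right)}\right) = \left(-224369 + \frac{18942 - 120411}{-46 + 81601}\right) \left(307139 + 1\right) = \left(-224369 - \frac{101469}{81555}\right) 307140 = \left(-224369 - \frac{33823}{27185}\right) 307140 = \left(- \frac{6099505088}{27185}\right) 307140 = - \frac{374680398545664}{5437}$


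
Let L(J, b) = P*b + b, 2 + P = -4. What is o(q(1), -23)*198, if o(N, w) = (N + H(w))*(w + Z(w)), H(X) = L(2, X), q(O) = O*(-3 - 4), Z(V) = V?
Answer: -983664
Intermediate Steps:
P = -6 (P = -2 - 4 = -6)
L(J, b) = -5*b (L(J, b) = -6*b + b = -5*b)
q(O) = -7*O (q(O) = O*(-7) = -7*O)
H(X) = -5*X
o(N, w) = 2*w*(N - 5*w) (o(N, w) = (N - 5*w)*(w + w) = (N - 5*w)*(2*w) = 2*w*(N - 5*w))
o(q(1), -23)*198 = (2*(-23)*(-7*1 - 5*(-23)))*198 = (2*(-23)*(-7 + 115))*198 = (2*(-23)*108)*198 = -4968*198 = -983664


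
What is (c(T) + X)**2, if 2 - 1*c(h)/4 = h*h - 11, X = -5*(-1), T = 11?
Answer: 182329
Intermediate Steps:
X = 5
c(h) = 52 - 4*h**2 (c(h) = 8 - 4*(h*h - 11) = 8 - 4*(h**2 - 11) = 8 - 4*(-11 + h**2) = 8 + (44 - 4*h**2) = 52 - 4*h**2)
(c(T) + X)**2 = ((52 - 4*11**2) + 5)**2 = ((52 - 4*121) + 5)**2 = ((52 - 484) + 5)**2 = (-432 + 5)**2 = (-427)**2 = 182329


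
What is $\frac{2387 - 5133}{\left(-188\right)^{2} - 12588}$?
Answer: $- \frac{1373}{11378} \approx -0.12067$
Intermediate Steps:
$\frac{2387 - 5133}{\left(-188\right)^{2} - 12588} = - \frac{2746}{35344 - 12588} = - \frac{2746}{22756} = \left(-2746\right) \frac{1}{22756} = - \frac{1373}{11378}$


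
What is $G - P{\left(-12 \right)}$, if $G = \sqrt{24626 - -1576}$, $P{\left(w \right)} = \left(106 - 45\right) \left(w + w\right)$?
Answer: $1464 + \sqrt{26202} \approx 1625.9$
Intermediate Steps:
$P{\left(w \right)} = 122 w$ ($P{\left(w \right)} = 61 \cdot 2 w = 122 w$)
$G = \sqrt{26202}$ ($G = \sqrt{24626 + \left(-57 + 1633\right)} = \sqrt{24626 + 1576} = \sqrt{26202} \approx 161.87$)
$G - P{\left(-12 \right)} = \sqrt{26202} - 122 \left(-12\right) = \sqrt{26202} - -1464 = \sqrt{26202} + 1464 = 1464 + \sqrt{26202}$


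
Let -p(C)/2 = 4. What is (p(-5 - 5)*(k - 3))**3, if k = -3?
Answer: 110592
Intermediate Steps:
p(C) = -8 (p(C) = -2*4 = -8)
(p(-5 - 5)*(k - 3))**3 = (-8*(-3 - 3))**3 = (-8*(-6))**3 = 48**3 = 110592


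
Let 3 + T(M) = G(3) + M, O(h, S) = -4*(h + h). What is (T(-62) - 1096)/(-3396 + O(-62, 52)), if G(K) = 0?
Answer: 1161/2900 ≈ 0.40034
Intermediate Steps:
O(h, S) = -8*h
T(M) = -3 + M (T(M) = -3 + (0 + M) = -3 + M)
(T(-62) - 1096)/(-3396 + O(-62, 52)) = ((-3 - 62) - 1096)/(-3396 - 8*(-62)) = (-65 - 1096)/(-3396 + 496) = -1161/(-2900) = -1161*(-1/2900) = 1161/2900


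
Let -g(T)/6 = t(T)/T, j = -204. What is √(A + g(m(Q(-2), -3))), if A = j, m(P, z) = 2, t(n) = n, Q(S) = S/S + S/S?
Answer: I*√210 ≈ 14.491*I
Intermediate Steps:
Q(S) = 2 (Q(S) = 1 + 1 = 2)
A = -204
g(T) = -6 (g(T) = -6*T/T = -6*1 = -6)
√(A + g(m(Q(-2), -3))) = √(-204 - 6) = √(-210) = I*√210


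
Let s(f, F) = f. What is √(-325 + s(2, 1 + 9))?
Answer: I*√323 ≈ 17.972*I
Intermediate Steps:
√(-325 + s(2, 1 + 9)) = √(-325 + 2) = √(-323) = I*√323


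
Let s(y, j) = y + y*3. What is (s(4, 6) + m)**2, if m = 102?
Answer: 13924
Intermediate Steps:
s(y, j) = 4*y (s(y, j) = y + 3*y = 4*y)
(s(4, 6) + m)**2 = (4*4 + 102)**2 = (16 + 102)**2 = 118**2 = 13924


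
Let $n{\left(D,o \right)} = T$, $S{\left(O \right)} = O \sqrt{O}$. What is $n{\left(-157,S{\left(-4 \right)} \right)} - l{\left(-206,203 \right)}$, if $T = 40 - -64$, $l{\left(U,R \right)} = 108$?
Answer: $-4$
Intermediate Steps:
$S{\left(O \right)} = O^{\frac{3}{2}}$
$T = 104$ ($T = 40 + 64 = 104$)
$n{\left(D,o \right)} = 104$
$n{\left(-157,S{\left(-4 \right)} \right)} - l{\left(-206,203 \right)} = 104 - 108 = -4$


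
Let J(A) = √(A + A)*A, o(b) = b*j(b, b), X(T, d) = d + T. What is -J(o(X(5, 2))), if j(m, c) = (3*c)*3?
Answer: -9261*√2 ≈ -13097.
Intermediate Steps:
j(m, c) = 9*c
X(T, d) = T + d
o(b) = 9*b² (o(b) = b*(9*b) = 9*b²)
J(A) = √2*A^(3/2) (J(A) = √(2*A)*A = (√2*√A)*A = √2*A^(3/2))
-J(o(X(5, 2))) = -√2*(9*(5 + 2)²)^(3/2) = -√2*(9*7²)^(3/2) = -√2*(9*49)^(3/2) = -√2*441^(3/2) = -√2*9261 = -9261*√2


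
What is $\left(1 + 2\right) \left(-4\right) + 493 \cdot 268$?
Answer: $132112$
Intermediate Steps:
$\left(1 + 2\right) \left(-4\right) + 493 \cdot 268 = 3 \left(-4\right) + 132124 = -12 + 132124 = 132112$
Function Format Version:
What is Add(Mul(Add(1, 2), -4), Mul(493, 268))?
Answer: 132112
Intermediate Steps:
Add(Mul(Add(1, 2), -4), Mul(493, 268)) = Add(Mul(3, -4), 132124) = Add(-12, 132124) = 132112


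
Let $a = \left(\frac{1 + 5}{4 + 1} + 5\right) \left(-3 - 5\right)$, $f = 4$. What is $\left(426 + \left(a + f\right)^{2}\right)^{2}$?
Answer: $\frac{3923017956}{625} \approx 6.2768 \cdot 10^{6}$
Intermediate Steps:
$a = - \frac{248}{5}$ ($a = \left(\frac{6}{5} + 5\right) \left(-8\right) = \frac{31}{5} \left(-8\right) = - \frac{248}{5} \approx -49.6$)
$\left(426 + \left(a + f\right)^{2}\right)^{2} = \left(426 + \left(- \frac{248}{5} + 4\right)^{2}\right)^{2} = \left(426 + \left(- \frac{228}{5}\right)^{2}\right)^{2} = \left(426 + \frac{51984}{25}\right)^{2} = \left(\frac{62634}{25}\right)^{2} = \frac{3923017956}{625}$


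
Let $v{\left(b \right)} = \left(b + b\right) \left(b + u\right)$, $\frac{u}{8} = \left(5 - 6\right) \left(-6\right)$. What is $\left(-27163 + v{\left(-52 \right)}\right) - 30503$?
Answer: $-57250$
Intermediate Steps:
$u = 48$ ($u = 8 \left(5 - 6\right) \left(-6\right) = 8 \left(\left(-1\right) \left(-6\right)\right) = 8 \cdot 6 = 48$)
$v{\left(b \right)} = 2 b \left(48 + b\right)$ ($v{\left(b \right)} = \left(b + b\right) \left(b + 48\right) = 2 b \left(48 + b\right)$)
$\left(-27163 + v{\left(-52 \right)}\right) - 30503 = \left(-27163 + 2 \left(-52\right) \left(48 - 52\right)\right) - 30503 = \left(-27163 + 2 \left(-52\right) \left(-4\right)\right) - 30503 = \left(-27163 + 416\right) - 30503 = -26747 - 30503 = -57250$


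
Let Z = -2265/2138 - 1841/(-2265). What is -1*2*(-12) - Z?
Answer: 117415847/4842570 ≈ 24.247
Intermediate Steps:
Z = -1194167/4842570 (Z = -2265*1/2138 - 1841*(-1/2265) = -2265/2138 + 1841/2265 = -1194167/4842570 ≈ -0.24660)
-1*2*(-12) - Z = -1*2*(-12) - 1*(-1194167/4842570) = -2*(-12) + 1194167/4842570 = 24 + 1194167/4842570 = 117415847/4842570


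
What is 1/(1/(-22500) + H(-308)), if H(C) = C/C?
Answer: 22500/22499 ≈ 1.0000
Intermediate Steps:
H(C) = 1
1/(1/(-22500) + H(-308)) = 1/(1/(-22500) + 1) = 1/(-1/22500 + 1) = 1/(22499/22500) = 22500/22499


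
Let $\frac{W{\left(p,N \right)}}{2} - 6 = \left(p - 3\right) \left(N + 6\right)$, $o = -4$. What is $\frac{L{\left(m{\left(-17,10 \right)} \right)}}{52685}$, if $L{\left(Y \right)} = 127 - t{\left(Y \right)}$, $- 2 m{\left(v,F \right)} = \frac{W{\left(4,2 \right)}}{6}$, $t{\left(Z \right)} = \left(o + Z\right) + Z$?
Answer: $\frac{407}{158055} \approx 0.0025751$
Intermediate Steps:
$W{\left(p,N \right)} = 12 + 2 \left(-3 + p\right) \left(6 + N\right)$ ($W{\left(p,N \right)} = 12 + 2 \left(p - 3\right) \left(N + 6\right) = 12 + 2 \left(-3 + p\right) \left(6 + N\right)$)
$t{\left(Z \right)} = -4 + 2 Z$ ($t{\left(Z \right)} = \left(-4 + Z\right) + Z = -4 + 2 Z$)
$m{\left(v,F \right)} = - \frac{7}{3}$ ($m{\left(v,F \right)} = - \frac{\frac{1}{6} \left(-24 - 12 + 12 \cdot 4 + 2 \cdot 2 \cdot 4\right)}{2} = - \frac{\frac{1}{6} \left(-24 - 12 + 48 + 16\right)}{2} = - \frac{\frac{1}{6} \cdot 28}{2} = \left(- \frac{1}{2}\right) \frac{14}{3} = - \frac{7}{3}$)
$L{\left(Y \right)} = 131 - 2 Y$ ($L{\left(Y \right)} = 127 - \left(-4 + 2 Y\right) = 131 - 2 Y$)
$\frac{L{\left(m{\left(-17,10 \right)} \right)}}{52685} = \frac{131 - - \frac{14}{3}}{52685} = \left(131 + \frac{14}{3}\right) \frac{1}{52685} = \frac{407}{3} \cdot \frac{1}{52685} = \frac{407}{158055}$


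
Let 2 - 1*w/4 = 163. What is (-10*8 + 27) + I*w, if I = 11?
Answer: -7137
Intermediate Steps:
w = -644 (w = 8 - 4*163 = 8 - 652 = -644)
(-10*8 + 27) + I*w = (-10*8 + 27) + 11*(-644) = (-80 + 27) - 7084 = -53 - 7084 = -7137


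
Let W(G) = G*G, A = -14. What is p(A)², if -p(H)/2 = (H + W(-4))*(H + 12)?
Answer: 64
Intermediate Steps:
W(G) = G²
p(H) = -2*(12 + H)*(16 + H) (p(H) = -2*(H + (-4)²)*(H + 12) = -2*(H + 16)*(12 + H) = -2*(16 + H)*(12 + H) = -2*(12 + H)*(16 + H))
p(A)² = (-384 - 56*(-14) - 2*(-14)²)² = (-384 + 784 - 2*196)² = (-384 + 784 - 392)² = 8² = 64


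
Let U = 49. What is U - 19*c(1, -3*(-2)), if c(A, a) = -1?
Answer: 68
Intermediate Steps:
U - 19*c(1, -3*(-2)) = 49 - 19*(-1) = 49 + 19 = 68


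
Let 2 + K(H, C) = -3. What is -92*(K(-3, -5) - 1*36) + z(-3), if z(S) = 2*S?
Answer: 3766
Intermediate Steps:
K(H, C) = -5 (K(H, C) = -2 - 3 = -5)
-92*(K(-3, -5) - 1*36) + z(-3) = -92*(-5 - 1*36) + 2*(-3) = -92*(-5 - 36) - 6 = -92*(-41) - 6 = 3772 - 6 = 3766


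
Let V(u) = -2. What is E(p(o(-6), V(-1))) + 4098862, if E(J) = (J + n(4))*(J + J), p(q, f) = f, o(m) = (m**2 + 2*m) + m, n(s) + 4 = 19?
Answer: 4098810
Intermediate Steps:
n(s) = 15 (n(s) = -4 + 19 = 15)
o(m) = m**2 + 3*m
E(J) = 2*J*(15 + J) (E(J) = (J + 15)*(J + J) = (15 + J)*(2*J) = 2*J*(15 + J))
E(p(o(-6), V(-1))) + 4098862 = 2*(-2)*(15 - 2) + 4098862 = 2*(-2)*13 + 4098862 = -52 + 4098862 = 4098810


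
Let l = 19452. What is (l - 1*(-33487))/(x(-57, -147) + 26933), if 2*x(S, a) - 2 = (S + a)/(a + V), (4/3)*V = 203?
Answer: 370573/188402 ≈ 1.9669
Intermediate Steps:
V = 609/4 (V = (3/4)*203 = 609/4 ≈ 152.25)
x(S, a) = 1 + (S + a)/(2*(609/4 + a)) (x(S, a) = 1 + ((S + a)/(a + 609/4))/2 = 1 + ((S + a)/(609/4 + a))/2 = 1 + (S + a)/(2*(609/4 + a)))
(l - 1*(-33487))/(x(-57, -147) + 26933) = (19452 - 1*(-33487))/((609 + 2*(-57) + 6*(-147))/(609 + 4*(-147)) + 26933) = (19452 + 33487)/((609 - 114 - 882)/(609 - 588) + 26933) = 52939/(-387/21 + 26933) = 52939/((1/21)*(-387) + 26933) = 52939/(-129/7 + 26933) = 52939/(188402/7) = 52939*(7/188402) = 370573/188402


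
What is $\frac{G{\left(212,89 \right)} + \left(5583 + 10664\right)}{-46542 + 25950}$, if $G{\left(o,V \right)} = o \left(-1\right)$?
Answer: $- \frac{5345}{6864} \approx -0.7787$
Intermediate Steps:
$G{\left(o,V \right)} = - o$
$\frac{G{\left(212,89 \right)} + \left(5583 + 10664\right)}{-46542 + 25950} = \frac{\left(-1\right) 212 + \left(5583 + 10664\right)}{-46542 + 25950} = \frac{-212 + 16247}{-20592} = 16035 \left(- \frac{1}{20592}\right) = - \frac{5345}{6864}$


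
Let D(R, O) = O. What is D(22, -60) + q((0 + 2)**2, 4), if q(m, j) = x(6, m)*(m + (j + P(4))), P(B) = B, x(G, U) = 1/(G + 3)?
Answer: -176/3 ≈ -58.667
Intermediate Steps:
x(G, U) = 1/(3 + G)
q(m, j) = 4/9 + j/9 + m/9 (q(m, j) = (m + (j + 4))/(3 + 6) = (m + (4 + j))/9 = (4 + j + m)/9 = 4/9 + j/9 + m/9)
D(22, -60) + q((0 + 2)**2, 4) = -60 + (4/9 + (1/9)*4 + (0 + 2)**2/9) = -60 + (4/9 + 4/9 + (1/9)*2**2) = -60 + (4/9 + 4/9 + (1/9)*4) = -60 + (4/9 + 4/9 + 4/9) = -60 + 4/3 = -176/3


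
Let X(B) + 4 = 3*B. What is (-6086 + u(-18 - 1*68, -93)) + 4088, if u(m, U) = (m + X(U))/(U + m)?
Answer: -357273/179 ≈ -1995.9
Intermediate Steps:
X(B) = -4 + 3*B
u(m, U) = (-4 + m + 3*U)/(U + m) (u(m, U) = (m + (-4 + 3*U))/(U + m) = (-4 + m + 3*U)/(U + m))
(-6086 + u(-18 - 1*68, -93)) + 4088 = (-6086 + (-4 + (-18 - 1*68) + 3*(-93))/(-93 + (-18 - 1*68))) + 4088 = (-6086 + (-4 + (-18 - 68) - 279)/(-93 + (-18 - 68))) + 4088 = (-6086 + (-4 - 86 - 279)/(-93 - 86)) + 4088 = (-6086 - 369/(-179)) + 4088 = (-6086 - 1/179*(-369)) + 4088 = (-6086 + 369/179) + 4088 = -1089025/179 + 4088 = -357273/179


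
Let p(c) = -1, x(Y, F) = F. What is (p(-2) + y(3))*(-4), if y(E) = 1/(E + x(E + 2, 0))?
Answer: 8/3 ≈ 2.6667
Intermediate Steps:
y(E) = 1/E (y(E) = 1/(E + 0) = 1/E)
(p(-2) + y(3))*(-4) = (-1 + 1/3)*(-4) = (-1 + ⅓)*(-4) = -⅔*(-4) = 8/3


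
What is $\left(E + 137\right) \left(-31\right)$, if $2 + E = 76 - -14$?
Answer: $-6975$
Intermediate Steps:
$E = 88$ ($E = -2 + \left(76 - -14\right) = -2 + \left(76 + 14\right) = -2 + 90 = 88$)
$\left(E + 137\right) \left(-31\right) = \left(88 + 137\right) \left(-31\right) = 225 \left(-31\right) = -6975$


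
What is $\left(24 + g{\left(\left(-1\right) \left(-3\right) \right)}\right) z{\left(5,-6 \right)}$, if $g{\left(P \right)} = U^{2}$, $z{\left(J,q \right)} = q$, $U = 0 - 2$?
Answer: $-168$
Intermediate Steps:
$U = -2$
$g{\left(P \right)} = 4$ ($g{\left(P \right)} = \left(-2\right)^{2} = 4$)
$\left(24 + g{\left(\left(-1\right) \left(-3\right) \right)}\right) z{\left(5,-6 \right)} = \left(24 + 4\right) \left(-6\right) = 28 \left(-6\right) = -168$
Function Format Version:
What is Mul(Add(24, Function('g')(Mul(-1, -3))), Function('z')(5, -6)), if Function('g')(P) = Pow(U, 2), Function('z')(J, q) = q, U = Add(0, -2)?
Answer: -168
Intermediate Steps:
U = -2
Function('g')(P) = 4 (Function('g')(P) = Pow(-2, 2) = 4)
Mul(Add(24, Function('g')(Mul(-1, -3))), Function('z')(5, -6)) = Mul(Add(24, 4), -6) = Mul(28, -6) = -168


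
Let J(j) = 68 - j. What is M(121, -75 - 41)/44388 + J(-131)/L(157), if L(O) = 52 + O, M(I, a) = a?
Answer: 2202242/2319273 ≈ 0.94954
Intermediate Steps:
M(121, -75 - 41)/44388 + J(-131)/L(157) = (-75 - 41)/44388 + (68 - 1*(-131))/(52 + 157) = -116*1/44388 + (68 + 131)/209 = -29/11097 + 199*(1/209) = -29/11097 + 199/209 = 2202242/2319273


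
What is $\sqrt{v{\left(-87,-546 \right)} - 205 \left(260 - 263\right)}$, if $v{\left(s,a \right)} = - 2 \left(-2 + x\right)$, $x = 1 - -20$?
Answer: $\sqrt{577} \approx 24.021$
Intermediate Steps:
$x = 21$ ($x = 1 + 20 = 21$)
$v{\left(s,a \right)} = -38$ ($v{\left(s,a \right)} = - 2 \left(-2 + 21\right) = \left(-2\right) 19 = -38$)
$\sqrt{v{\left(-87,-546 \right)} - 205 \left(260 - 263\right)} = \sqrt{-38 - 205 \left(260 - 263\right)} = \sqrt{-38 - -615} = \sqrt{-38 + 615} = \sqrt{577}$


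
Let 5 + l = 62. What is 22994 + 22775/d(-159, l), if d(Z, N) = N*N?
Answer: 74730281/3249 ≈ 23001.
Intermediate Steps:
l = 57 (l = -5 + 62 = 57)
d(Z, N) = N**2
22994 + 22775/d(-159, l) = 22994 + 22775/(57**2) = 22994 + 22775/3249 = 74730281/3249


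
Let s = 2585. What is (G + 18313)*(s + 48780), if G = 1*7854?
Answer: 1344067955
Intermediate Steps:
G = 7854
(G + 18313)*(s + 48780) = (7854 + 18313)*(2585 + 48780) = 26167*51365 = 1344067955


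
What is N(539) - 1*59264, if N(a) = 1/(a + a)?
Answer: -63886591/1078 ≈ -59264.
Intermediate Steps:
N(a) = 1/(2*a)
N(539) - 1*59264 = (½)/539 - 1*59264 = (½)*(1/539) - 59264 = 1/1078 - 59264 = -63886591/1078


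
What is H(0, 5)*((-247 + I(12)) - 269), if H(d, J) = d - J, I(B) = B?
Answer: 2520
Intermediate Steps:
H(0, 5)*((-247 + I(12)) - 269) = (0 - 1*5)*((-247 + 12) - 269) = (0 - 5)*(-235 - 269) = -5*(-504) = 2520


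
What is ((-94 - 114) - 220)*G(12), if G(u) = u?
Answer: -5136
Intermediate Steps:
((-94 - 114) - 220)*G(12) = ((-94 - 114) - 220)*12 = (-208 - 220)*12 = -428*12 = -5136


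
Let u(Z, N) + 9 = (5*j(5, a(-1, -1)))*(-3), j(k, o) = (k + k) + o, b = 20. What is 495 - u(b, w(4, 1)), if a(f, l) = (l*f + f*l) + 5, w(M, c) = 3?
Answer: 759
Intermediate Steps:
a(f, l) = 5 + 2*f*l (a(f, l) = (f*l + f*l) + 5 = 2*f*l + 5 = 5 + 2*f*l)
j(k, o) = o + 2*k (j(k, o) = 2*k + o = o + 2*k)
u(Z, N) = -264 (u(Z, N) = -9 + (5*((5 + 2*(-1)*(-1)) + 2*5))*(-3) = -9 + (5*((5 + 2) + 10))*(-3) = -9 + (5*(7 + 10))*(-3) = -9 + (5*17)*(-3) = -9 + 85*(-3) = -9 - 255 = -264)
495 - u(b, w(4, 1)) = 495 - 1*(-264) = 495 + 264 = 759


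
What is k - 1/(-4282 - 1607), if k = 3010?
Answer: 17725891/5889 ≈ 3010.0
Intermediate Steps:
k - 1/(-4282 - 1607) = 3010 - 1/(-4282 - 1607) = 3010 - 1/(-5889) = 3010 - 1*(-1/5889) = 3010 + 1/5889 = 17725891/5889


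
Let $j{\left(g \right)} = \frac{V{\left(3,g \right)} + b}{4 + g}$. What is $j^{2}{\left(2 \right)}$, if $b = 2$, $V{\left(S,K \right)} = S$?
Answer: $\frac{25}{36} \approx 0.69444$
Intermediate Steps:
$j{\left(g \right)} = \frac{5}{4 + g}$ ($j{\left(g \right)} = \frac{3 + 2}{4 + g} = \frac{5}{4 + g}$)
$j^{2}{\left(2 \right)} = \left(\frac{5}{4 + 2}\right)^{2} = \left(\frac{5}{6}\right)^{2} = \frac{25}{36}$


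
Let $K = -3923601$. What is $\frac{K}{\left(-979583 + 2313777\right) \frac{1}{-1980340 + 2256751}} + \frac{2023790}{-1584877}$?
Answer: $- \frac{1718843767849360907}{2114533384138} \approx -8.1287 \cdot 10^{5}$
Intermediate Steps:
$\frac{K}{\left(-979583 + 2313777\right) \frac{1}{-1980340 + 2256751}} + \frac{2023790}{-1584877} = - \frac{3923601}{\left(-979583 + 2313777\right) \frac{1}{-1980340 + 2256751}} + \frac{2023790}{-1584877} = - \frac{3923601}{1334194 \cdot \frac{1}{276411}} + 2023790 \left(- \frac{1}{1584877}\right) = - \frac{3923601}{1334194 \cdot \frac{1}{276411}} - \frac{2023790}{1584877} = - \frac{3923601}{\frac{1334194}{276411}} - \frac{2023790}{1584877} = \left(-3923601\right) \frac{276411}{1334194} - \frac{2023790}{1584877} = - \frac{1084526476011}{1334194} - \frac{2023790}{1584877} = - \frac{1718843767849360907}{2114533384138}$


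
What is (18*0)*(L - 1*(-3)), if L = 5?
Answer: 0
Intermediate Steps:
(18*0)*(L - 1*(-3)) = (18*0)*(5 - 1*(-3)) = 0*(5 + 3) = 0*8 = 0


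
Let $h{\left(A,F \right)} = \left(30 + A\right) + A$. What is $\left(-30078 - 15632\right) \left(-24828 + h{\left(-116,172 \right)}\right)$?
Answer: $1144121300$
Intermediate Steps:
$h{\left(A,F \right)} = 30 + 2 A$
$\left(-30078 - 15632\right) \left(-24828 + h{\left(-116,172 \right)}\right) = \left(-30078 - 15632\right) \left(-24828 + \left(30 + 2 \left(-116\right)\right)\right) = - 45710 \left(-24828 + \left(30 - 232\right)\right) = - 45710 \left(-24828 - 202\right) = \left(-45710\right) \left(-25030\right) = 1144121300$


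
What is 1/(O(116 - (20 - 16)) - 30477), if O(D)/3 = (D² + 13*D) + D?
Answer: 1/11859 ≈ 8.4324e-5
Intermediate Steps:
O(D) = 3*D² + 42*D (O(D) = 3*((D² + 13*D) + D) = 3*(D² + 14*D) = 3*D² + 42*D)
1/(O(116 - (20 - 16)) - 30477) = 1/(3*(116 - (20 - 16))*(14 + (116 - (20 - 16))) - 30477) = 1/(3*(116 - 1*4)*(14 + (116 - 1*4)) - 30477) = 1/(3*(116 - 4)*(14 + (116 - 4)) - 30477) = 1/(3*112*(14 + 112) - 30477) = 1/(3*112*126 - 30477) = 1/(42336 - 30477) = 1/11859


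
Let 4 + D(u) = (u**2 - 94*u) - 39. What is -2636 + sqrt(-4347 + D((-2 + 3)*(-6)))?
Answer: -2636 + I*sqrt(3790) ≈ -2636.0 + 61.563*I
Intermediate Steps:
D(u) = -43 + u**2 - 94*u (D(u) = -4 + ((u**2 - 94*u) - 39) = -4 + (-39 + u**2 - 94*u) = -43 + u**2 - 94*u)
-2636 + sqrt(-4347 + D((-2 + 3)*(-6))) = -2636 + sqrt(-4347 + (-43 + ((-2 + 3)*(-6))**2 - 94*(-2 + 3)*(-6))) = -2636 + sqrt(-4347 + (-43 + (1*(-6))**2 - 94*(-6))) = -2636 + sqrt(-4347 + (-43 + (-6)**2 - 94*(-6))) = -2636 + sqrt(-4347 + (-43 + 36 + 564)) = -2636 + sqrt(-4347 + 557) = -2636 + sqrt(-3790) = -2636 + I*sqrt(3790)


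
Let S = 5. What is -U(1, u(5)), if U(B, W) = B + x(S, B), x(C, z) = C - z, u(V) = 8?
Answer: -5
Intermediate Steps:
U(B, W) = 5 (U(B, W) = B + (5 - B) = 5)
-U(1, u(5)) = -1*5 = -5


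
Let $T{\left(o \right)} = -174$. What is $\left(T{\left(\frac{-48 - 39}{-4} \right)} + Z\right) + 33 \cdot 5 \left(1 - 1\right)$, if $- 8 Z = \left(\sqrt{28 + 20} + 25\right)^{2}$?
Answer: $- \frac{2065}{8} - 25 \sqrt{3} \approx -301.43$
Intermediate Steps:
$Z = - \frac{\left(25 + 4 \sqrt{3}\right)^{2}}{8}$ ($Z = - \frac{\left(\sqrt{28 + 20} + 25\right)^{2}}{8} = - \frac{\left(\sqrt{48} + 25\right)^{2}}{8} = - \frac{\left(4 \sqrt{3} + 25\right)^{2}}{8} = - \frac{\left(25 + 4 \sqrt{3}\right)^{2}}{8} \approx -127.43$)
$\left(T{\left(\frac{-48 - 39}{-4} \right)} + Z\right) + 33 \cdot 5 \left(1 - 1\right) = \left(-174 - \left(\frac{673}{8} + 25 \sqrt{3}\right)\right) + 33 \cdot 5 \left(1 - 1\right) = \left(- \frac{2065}{8} - 25 \sqrt{3}\right) + 33 \cdot 5 \cdot 0 = \left(- \frac{2065}{8} - 25 \sqrt{3}\right) + 33 \cdot 0 = \left(- \frac{2065}{8} - 25 \sqrt{3}\right) + 0 = - \frac{2065}{8} - 25 \sqrt{3}$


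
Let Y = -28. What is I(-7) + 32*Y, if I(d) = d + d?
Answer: -910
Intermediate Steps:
I(d) = 2*d
I(-7) + 32*Y = 2*(-7) + 32*(-28) = -14 - 896 = -910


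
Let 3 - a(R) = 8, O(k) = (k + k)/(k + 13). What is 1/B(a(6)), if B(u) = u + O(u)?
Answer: -4/25 ≈ -0.16000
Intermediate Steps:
O(k) = 2*k/(13 + k) (O(k) = (2*k)/(13 + k) = 2*k/(13 + k))
a(R) = -5 (a(R) = 3 - 1*8 = 3 - 8 = -5)
B(u) = u + 2*u/(13 + u)
1/B(a(6)) = 1/(-5*(15 - 5)/(13 - 5)) = 1/(-5*10/8) = 1/(-5*1/8*10) = 1/(-25/4) = -4/25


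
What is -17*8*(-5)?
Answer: 680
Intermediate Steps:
-17*8*(-5) = -136*(-5) = 680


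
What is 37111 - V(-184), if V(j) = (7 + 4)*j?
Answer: 39135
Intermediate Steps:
V(j) = 11*j
37111 - V(-184) = 37111 - 11*(-184) = 37111 - 1*(-2024) = 37111 + 2024 = 39135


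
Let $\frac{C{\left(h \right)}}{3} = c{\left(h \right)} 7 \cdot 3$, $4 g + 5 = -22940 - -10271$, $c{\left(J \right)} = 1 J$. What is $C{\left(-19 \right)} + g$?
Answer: $- \frac{8731}{2} \approx -4365.5$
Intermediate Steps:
$c{\left(J \right)} = J$
$g = - \frac{6337}{2}$ ($g = - \frac{5}{4} + \frac{-22940 - -10271}{4} = - \frac{5}{4} + \frac{-22940 + 10271}{4} = - \frac{5}{4} + \frac{1}{4} \left(-12669\right) = - \frac{5}{4} - \frac{12669}{4} = - \frac{6337}{2} \approx -3168.5$)
$C{\left(h \right)} = 63 h$ ($C{\left(h \right)} = 3 h 7 \cdot 3 = 3 \cdot 7 h 3 = 3 \cdot 21 h = 63 h$)
$C{\left(-19 \right)} + g = 63 \left(-19\right) - \frac{6337}{2} = -1197 - \frac{6337}{2} = - \frac{8731}{2}$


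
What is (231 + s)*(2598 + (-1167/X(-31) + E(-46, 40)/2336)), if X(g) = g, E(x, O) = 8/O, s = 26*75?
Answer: 2081359774011/362080 ≈ 5.7483e+6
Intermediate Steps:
s = 1950
(231 + s)*(2598 + (-1167/X(-31) + E(-46, 40)/2336)) = (231 + 1950)*(2598 + (-1167/(-31) + (8/40)/2336)) = 2181*(2598 + (-1167*(-1/31) + (8*(1/40))*(1/2336))) = 2181*(2598 + (1167/31 + (1/5)*(1/2336))) = 2181*(2598 + (1167/31 + 1/11680)) = 2181*(2598 + 13630591/362080) = 2181*(954314431/362080) = 2081359774011/362080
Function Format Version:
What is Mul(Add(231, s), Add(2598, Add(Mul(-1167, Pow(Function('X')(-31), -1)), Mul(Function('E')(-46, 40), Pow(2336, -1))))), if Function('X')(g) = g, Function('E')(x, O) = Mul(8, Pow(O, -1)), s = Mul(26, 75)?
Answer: Rational(2081359774011, 362080) ≈ 5.7483e+6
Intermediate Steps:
s = 1950
Mul(Add(231, s), Add(2598, Add(Mul(-1167, Pow(Function('X')(-31), -1)), Mul(Function('E')(-46, 40), Pow(2336, -1))))) = Mul(Add(231, 1950), Add(2598, Add(Mul(-1167, Pow(-31, -1)), Mul(Mul(8, Pow(40, -1)), Pow(2336, -1))))) = Mul(2181, Add(2598, Add(Mul(-1167, Rational(-1, 31)), Mul(Mul(8, Rational(1, 40)), Rational(1, 2336))))) = Mul(2181, Add(2598, Add(Rational(1167, 31), Mul(Rational(1, 5), Rational(1, 2336))))) = Mul(2181, Add(2598, Add(Rational(1167, 31), Rational(1, 11680)))) = Mul(2181, Add(2598, Rational(13630591, 362080))) = Mul(2181, Rational(954314431, 362080)) = Rational(2081359774011, 362080)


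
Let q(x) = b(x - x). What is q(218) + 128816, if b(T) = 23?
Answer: 128839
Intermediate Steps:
q(x) = 23
q(218) + 128816 = 23 + 128816 = 128839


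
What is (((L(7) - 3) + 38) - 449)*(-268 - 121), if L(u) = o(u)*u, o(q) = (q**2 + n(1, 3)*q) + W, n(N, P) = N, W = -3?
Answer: 16727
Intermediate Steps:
o(q) = -3 + q + q**2 (o(q) = (q**2 + 1*q) - 3 = (q**2 + q) - 3 = (q + q**2) - 3 = -3 + q + q**2)
L(u) = u*(-3 + u + u**2) (L(u) = (-3 + u + u**2)*u = u*(-3 + u + u**2))
(((L(7) - 3) + 38) - 449)*(-268 - 121) = (((7*(-3 + 7 + 7**2) - 3) + 38) - 449)*(-268 - 121) = (((7*(-3 + 7 + 49) - 3) + 38) - 449)*(-389) = (((7*53 - 3) + 38) - 449)*(-389) = (((371 - 3) + 38) - 449)*(-389) = ((368 + 38) - 449)*(-389) = (406 - 449)*(-389) = -43*(-389) = 16727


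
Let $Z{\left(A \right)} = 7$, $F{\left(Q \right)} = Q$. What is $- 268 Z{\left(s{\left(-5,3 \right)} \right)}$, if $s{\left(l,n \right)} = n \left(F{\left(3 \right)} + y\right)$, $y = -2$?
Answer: $-1876$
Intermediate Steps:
$s{\left(l,n \right)} = n$ ($s{\left(l,n \right)} = n \left(3 - 2\right) = n 1 = n$)
$- 268 Z{\left(s{\left(-5,3 \right)} \right)} = \left(-268\right) 7 = -1876$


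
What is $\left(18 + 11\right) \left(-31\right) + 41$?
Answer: $-858$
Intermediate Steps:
$\left(18 + 11\right) \left(-31\right) + 41 = 29 \left(-31\right) + 41 = -899 + 41 = -858$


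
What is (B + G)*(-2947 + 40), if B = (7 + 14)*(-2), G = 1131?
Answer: -3165723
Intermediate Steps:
B = -42 (B = 21*(-2) = -42)
(B + G)*(-2947 + 40) = (-42 + 1131)*(-2947 + 40) = 1089*(-2907) = -3165723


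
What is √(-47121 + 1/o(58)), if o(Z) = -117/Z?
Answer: I*√71671795/39 ≈ 217.07*I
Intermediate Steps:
√(-47121 + 1/o(58)) = √(-47121 + 1/(-117/58)) = √(-47121 - 58/117) = √(-5513215/117) = I*√71671795/39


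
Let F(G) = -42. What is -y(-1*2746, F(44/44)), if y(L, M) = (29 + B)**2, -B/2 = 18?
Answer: -49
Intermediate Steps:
B = -36 (B = -2*18 = -36)
y(L, M) = 49 (y(L, M) = (29 - 36)**2 = (-7)**2 = 49)
-y(-1*2746, F(44/44)) = -1*49 = -49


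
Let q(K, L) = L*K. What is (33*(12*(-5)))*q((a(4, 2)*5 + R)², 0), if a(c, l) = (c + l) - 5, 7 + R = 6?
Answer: 0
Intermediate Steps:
R = -1 (R = -7 + 6 = -1)
a(c, l) = -5 + c + l
q(K, L) = K*L
(33*(12*(-5)))*q((a(4, 2)*5 + R)², 0) = (33*(12*(-5)))*(((-5 + 4 + 2)*5 - 1)²*0) = (33*(-60))*((1*5 - 1)²*0) = -1980*(5 - 1)²*0 = -1980*4²*0 = -31680*0 = -1980*0 = 0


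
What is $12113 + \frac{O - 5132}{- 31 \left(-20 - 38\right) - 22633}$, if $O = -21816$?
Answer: $\frac{252401303}{20835} \approx 12114.0$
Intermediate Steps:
$12113 + \frac{O - 5132}{- 31 \left(-20 - 38\right) - 22633} = 12113 + \frac{-21816 - 5132}{- 31 \left(-20 - 38\right) - 22633} = 12113 - \frac{26948}{\left(-31\right) \left(-58\right) - 22633} = 12113 - \frac{26948}{1798 - 22633} = 12113 - \frac{26948}{-20835} = 12113 - - \frac{26948}{20835} = 12113 + \frac{26948}{20835} = \frac{252401303}{20835}$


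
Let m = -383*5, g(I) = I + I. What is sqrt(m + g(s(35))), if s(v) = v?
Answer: 3*I*sqrt(205) ≈ 42.953*I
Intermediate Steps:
g(I) = 2*I
m = -1915
sqrt(m + g(s(35))) = sqrt(-1915 + 2*35) = sqrt(-1915 + 70) = sqrt(-1845) = 3*I*sqrt(205)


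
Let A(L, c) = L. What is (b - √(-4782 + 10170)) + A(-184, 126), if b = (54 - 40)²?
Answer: 12 - 2*√1347 ≈ -61.403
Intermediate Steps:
b = 196 (b = 14² = 196)
(b - √(-4782 + 10170)) + A(-184, 126) = (196 - √(-4782 + 10170)) - 184 = (196 - √5388) - 184 = (196 - 2*√1347) - 184 = 12 - 2*√1347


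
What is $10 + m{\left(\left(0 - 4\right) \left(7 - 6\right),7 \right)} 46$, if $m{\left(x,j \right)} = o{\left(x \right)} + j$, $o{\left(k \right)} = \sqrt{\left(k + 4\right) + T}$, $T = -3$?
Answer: $332 + 46 i \sqrt{3} \approx 332.0 + 79.674 i$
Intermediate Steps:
$o{\left(k \right)} = \sqrt{1 + k}$ ($o{\left(k \right)} = \sqrt{\left(k + 4\right) - 3} = \sqrt{\left(4 + k\right) - 3} = \sqrt{1 + k}$)
$m{\left(x,j \right)} = j + \sqrt{1 + x}$ ($m{\left(x,j \right)} = \sqrt{1 + x} + j = j + \sqrt{1 + x}$)
$10 + m{\left(\left(0 - 4\right) \left(7 - 6\right),7 \right)} 46 = 10 + \left(7 + \sqrt{1 + \left(0 - 4\right) \left(7 - 6\right)}\right) 46 = 10 + \left(7 + \sqrt{1 - 4 \left(7 - 6\right)}\right) 46 = 10 + \left(7 + \sqrt{1 - 4}\right) 46 = 10 + \left(7 + \sqrt{-3}\right) 46 = 10 + \left(7 + i \sqrt{3}\right) 46 = 10 + \left(322 + 46 i \sqrt{3}\right) = 332 + 46 i \sqrt{3}$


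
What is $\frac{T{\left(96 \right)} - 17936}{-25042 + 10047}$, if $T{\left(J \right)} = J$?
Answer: $\frac{3568}{2999} \approx 1.1897$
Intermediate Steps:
$\frac{T{\left(96 \right)} - 17936}{-25042 + 10047} = \frac{96 - 17936}{-25042 + 10047} = \frac{96 - 17936}{-14995} = \left(-17840\right) \left(- \frac{1}{14995}\right) = \frac{3568}{2999}$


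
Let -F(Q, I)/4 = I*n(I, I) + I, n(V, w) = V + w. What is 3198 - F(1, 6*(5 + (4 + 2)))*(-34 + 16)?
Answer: -628818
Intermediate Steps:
F(Q, I) = -8*I² - 4*I (F(Q, I) = -4*(I*(I + I) + I) = -4*(I*(2*I) + I) = -4*(2*I² + I) = -4*(I + 2*I²) = -8*I² - 4*I)
3198 - F(1, 6*(5 + (4 + 2)))*(-34 + 16) = 3198 - (-4*6*(5 + (4 + 2))*(1 + 2*(6*(5 + (4 + 2)))))*(-34 + 16) = 3198 - (-4*6*(5 + 6)*(1 + 2*(6*(5 + 6))))*(-18) = 3198 - (-4*6*11*(1 + 2*(6*11)))*(-18) = 3198 - (-4*66*(1 + 2*66))*(-18) = 3198 - (-4*66*(1 + 132))*(-18) = 3198 - (-4*66*133)*(-18) = 3198 - (-35112)*(-18) = 3198 - 1*632016 = 3198 - 632016 = -628818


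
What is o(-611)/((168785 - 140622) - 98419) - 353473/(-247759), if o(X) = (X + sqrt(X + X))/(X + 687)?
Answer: 1887504911437/1322898279104 - I*sqrt(1222)/5339456 ≈ 1.4268 - 6.5469e-6*I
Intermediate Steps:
o(X) = (X + sqrt(2)*sqrt(X))/(687 + X) (o(X) = (X + sqrt(2*X))/(687 + X) = (X + sqrt(2)*sqrt(X))/(687 + X))
o(-611)/((168785 - 140622) - 98419) - 353473/(-247759) = ((-611 + sqrt(2)*sqrt(-611))/(687 - 611))/((168785 - 140622) - 98419) - 353473/(-247759) = ((-611 + sqrt(2)*(I*sqrt(611)))/76)/(28163 - 98419) - 353473*(-1/247759) = ((-611 + I*sqrt(1222))/76)/(-70256) + 353473/247759 = (-611/76 + I*sqrt(1222)/76)*(-1/70256) + 353473/247759 = (611/5339456 - I*sqrt(1222)/5339456) + 353473/247759 = 1887504911437/1322898279104 - I*sqrt(1222)/5339456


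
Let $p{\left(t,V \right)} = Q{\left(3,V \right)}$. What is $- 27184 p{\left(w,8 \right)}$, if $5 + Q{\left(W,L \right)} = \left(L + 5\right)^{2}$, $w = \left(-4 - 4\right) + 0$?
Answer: $-4458176$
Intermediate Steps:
$w = -8$ ($w = -8 + 0 = -8$)
$Q{\left(W,L \right)} = -5 + \left(5 + L\right)^{2}$ ($Q{\left(W,L \right)} = -5 + \left(L + 5\right)^{2} = -5 + \left(5 + L\right)^{2}$)
$p{\left(t,V \right)} = -5 + \left(5 + V\right)^{2}$
$- 27184 p{\left(w,8 \right)} = - 27184 \left(-5 + \left(5 + 8\right)^{2}\right) = - 27184 \left(-5 + 13^{2}\right) = - 27184 \left(-5 + 169\right) = \left(-27184\right) 164 = -4458176$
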